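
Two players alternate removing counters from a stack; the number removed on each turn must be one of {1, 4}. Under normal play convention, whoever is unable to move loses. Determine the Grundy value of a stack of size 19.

G(0) = 0
G(1) = mex{0} = 1
G(2) = mex{1} = 0
G(3) = mex{0} = 1
G(4) = mex{1,0} = 2
G(5) = mex{2,1} = 0
G(6) = mex{0,0} = 1
G(7) = mex{1,1} = 0
G(8) = mex{0,2} = 1
G(9) = mex{1,0} = 2
G(10) = mex{2,1} = 0
G(11) = mex{0,0} = 1
G(12) = mex{1,1} = 0
G(13) = mex{0,2} = 1
G(14) = mex{1,0} = 2
G(15) = mex{2,1} = 0
G(16) = mex{0,0} = 1
G(17) = mex{1,1} = 0
G(18) = mex{0,2} = 1
G(19) = mex{1,0} = 2

2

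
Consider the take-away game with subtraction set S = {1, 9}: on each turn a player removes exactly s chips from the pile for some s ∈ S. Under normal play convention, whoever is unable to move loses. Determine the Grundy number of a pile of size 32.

n :  0  1  2  3  4  5  6  7  8  9 10 11 12 13 14 15 16 17 18 19 20 21 22 23 24 25 26 27 28 29 30 31 32
G :  0  1  0  1  0  1  0  1  0  1  0  1  0  1  0  1  0  1  0  1  0  1  0  1  0  1  0  1  0  1  0  1  0

0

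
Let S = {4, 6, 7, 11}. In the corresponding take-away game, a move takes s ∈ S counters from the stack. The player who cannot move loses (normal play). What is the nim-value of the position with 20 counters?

n :  0  1  2  3  4  5  6  7  8  9 10 11 12 13 14 15 16 17 18 19 20
G :  0  0  0  0  1  1  1  1  2  2  2  2  3  3  3  0  0  0  0  1  1

1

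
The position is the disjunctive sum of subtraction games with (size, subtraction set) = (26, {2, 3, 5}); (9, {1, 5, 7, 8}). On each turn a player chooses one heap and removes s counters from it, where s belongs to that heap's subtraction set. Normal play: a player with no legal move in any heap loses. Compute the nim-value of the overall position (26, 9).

1

Heap A, S = {2, 3, 5}:
n :  0  1  2  3  4  5  6  7  8  9 10 11 12 13 14 15 16 17 18 19 20 21 22 23 24 25 26
G :  0  0  1  1  2  2  3  0  0  1  1  2  2  3  0  0  1  1  2  2  3  0  0  1  1  2  2
G_A(26) = 2.
Heap B, S = {1, 5, 7, 8}:
n : 0 1 2 3 4 5 6 7 8 9
G : 0 1 0 1 0 1 0 1 2 3
G_B(9) = 3.
Combined Grundy value = 2 ⊕ 3 = 1.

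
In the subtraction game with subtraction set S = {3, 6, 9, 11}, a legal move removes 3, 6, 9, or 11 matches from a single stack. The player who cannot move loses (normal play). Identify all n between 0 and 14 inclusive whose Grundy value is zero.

G(0) = 0
G(1) = mex{} = 0
G(2) = mex{} = 0
G(3) = mex{0} = 1
G(4) = mex{0} = 1
G(5) = mex{0} = 1
G(6) = mex{1,0} = 2
G(7) = mex{1,0} = 2
G(8) = mex{1,0} = 2
G(9) = mex{2,1,0} = 3
G(10) = mex{2,1,0} = 3
G(11) = mex{2,1,0,0} = 3
G(12) = mex{3,2,1,0} = 4
G(13) = mex{3,2,1,0} = 4
G(14) = mex{3,2,1,1} = 0
P-positions are exactly the n with G(n) = 0.

0, 1, 2, 14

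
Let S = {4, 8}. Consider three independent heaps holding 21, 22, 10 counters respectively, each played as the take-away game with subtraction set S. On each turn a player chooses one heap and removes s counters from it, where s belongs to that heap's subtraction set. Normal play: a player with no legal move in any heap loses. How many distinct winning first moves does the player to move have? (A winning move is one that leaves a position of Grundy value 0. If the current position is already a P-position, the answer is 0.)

3

All heaps use S = {4, 8}:
n :  0  1  2  3  4  5  6  7  8  9 10 11 12 13 14 15 16 17 18 19 20 21 22
G :  0  0  0  0  1  1  1  1  2  2  2  2  0  0  0  0  1  1  1  1  2  2  2
Heap A: G(21) = 2.
Heap B: G(22) = 2.
Heap C: G(10) = 2.
Combined Grundy value = 2 ⊕ 2 ⊕ 2 = 2.
A winning move leaves total XOR = 0, i.e. changes one component's Grundy value g to g ⊕ X where X is the current total.
Heap A: need g' = 2⊕2 = 0. Options: 21−4→G=1, 21−8→G=0. Hits: 1.
Heap B: need g' = 2⊕2 = 0. Options: 22−4→G=1, 22−8→G=0. Hits: 1.
Heap C: need g' = 2⊕2 = 0. Options: 10−4→G=1, 10−8→G=0. Hits: 1.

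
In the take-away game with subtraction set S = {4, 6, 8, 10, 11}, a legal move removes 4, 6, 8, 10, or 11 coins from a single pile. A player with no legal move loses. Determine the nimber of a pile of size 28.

3

n :  0  1  2  3  4  5  6  7  8  9 10 11 12 13 14 15 16 17 18 19 20 21 22 23 24 25 26 27 28
G :  0  0  0  0  1  1  1  1  2  2  2  2  3  3  3  0  0  0  0  1  1  1  1  2  2  2  2  3  3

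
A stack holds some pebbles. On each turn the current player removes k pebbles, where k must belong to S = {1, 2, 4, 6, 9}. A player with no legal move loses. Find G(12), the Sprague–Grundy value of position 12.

n :  0  1  2  3  4  5  6  7  8  9 10 11 12
G :  0  1  2  0  1  2  3  4  0  1  2  0  1

1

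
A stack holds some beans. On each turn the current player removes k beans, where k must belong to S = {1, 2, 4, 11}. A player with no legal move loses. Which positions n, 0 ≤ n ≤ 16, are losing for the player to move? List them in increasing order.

0, 3, 6, 9, 12, 15

n :  0  1  2  3  4  5  6  7  8  9 10 11 12 13 14 15 16
G :  0  1  2  0  1  2  0  1  2  0  1  2  0  1  2  0  1
P-positions are exactly the n with G(n) = 0.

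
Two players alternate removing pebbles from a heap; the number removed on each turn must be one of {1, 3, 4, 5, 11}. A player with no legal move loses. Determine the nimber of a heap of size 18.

n :  0  1  2  3  4  5  6  7  8  9 10 11 12 13 14 15 16 17 18
G :  0  1  0  1  2  3  2  3  0  1  0  1  2  3  2  3  0  1  0

0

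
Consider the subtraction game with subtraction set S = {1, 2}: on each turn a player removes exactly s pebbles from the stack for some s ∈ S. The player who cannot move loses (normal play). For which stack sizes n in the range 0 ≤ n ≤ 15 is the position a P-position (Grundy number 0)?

0, 3, 6, 9, 12, 15

G(0) = 0
G(1) = mex{0} = 1
G(2) = mex{1,0} = 2
G(3) = mex{2,1} = 0
G(4) = mex{0,2} = 1
G(5) = mex{1,0} = 2
G(6) = mex{2,1} = 0
G(7) = mex{0,2} = 1
G(8) = mex{1,0} = 2
G(9) = mex{2,1} = 0
G(10) = mex{0,2} = 1
G(11) = mex{1,0} = 2
G(12) = mex{2,1} = 0
G(13) = mex{0,2} = 1
G(14) = mex{1,0} = 2
G(15) = mex{2,1} = 0
P-positions are exactly the n with G(n) = 0.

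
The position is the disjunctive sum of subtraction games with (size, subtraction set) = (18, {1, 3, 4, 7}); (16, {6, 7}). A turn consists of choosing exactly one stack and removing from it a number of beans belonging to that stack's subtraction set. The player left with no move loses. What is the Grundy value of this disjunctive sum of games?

0

Stack A, S = {1, 3, 4, 7}:
G(0) = 0
G(1) = mex{0} = 1
G(2) = mex{1} = 0
G(3) = mex{0,0} = 1
G(4) = mex{1,1,0} = 2
G(5) = mex{2,0,1} = 3
G(6) = mex{3,1,0} = 2
G(7) = mex{2,2,1,0} = 3
G(8) = mex{3,3,2,1} = 0
G(9) = mex{0,2,3,0} = 1
G(10) = mex{1,3,2,1} = 0
G(11) = mex{0,0,3,2} = 1
G(12) = mex{1,1,0,3} = 2
G(13) = mex{2,0,1,2} = 3
G(14) = mex{3,1,0,3} = 2
G(15) = mex{2,2,1,0} = 3
G(16) = mex{3,3,2,1} = 0
G(17) = mex{0,2,3,0} = 1
G(18) = mex{1,3,2,1} = 0
G_A(18) = 0.
Stack B, S = {6, 7}:
G(0) = 0
G(1) = mex{} = 0
G(2) = mex{} = 0
G(3) = mex{} = 0
G(4) = mex{} = 0
G(5) = mex{} = 0
G(6) = mex{0} = 1
G(7) = mex{0,0} = 1
G(8) = mex{0,0} = 1
G(9) = mex{0,0} = 1
G(10) = mex{0,0} = 1
G(11) = mex{0,0} = 1
G(12) = mex{1,0} = 2
G(13) = mex{1,1} = 0
G(14) = mex{1,1} = 0
G(15) = mex{1,1} = 0
G(16) = mex{1,1} = 0
G_B(16) = 0.
Combined Grundy value = 0 ⊕ 0 = 0.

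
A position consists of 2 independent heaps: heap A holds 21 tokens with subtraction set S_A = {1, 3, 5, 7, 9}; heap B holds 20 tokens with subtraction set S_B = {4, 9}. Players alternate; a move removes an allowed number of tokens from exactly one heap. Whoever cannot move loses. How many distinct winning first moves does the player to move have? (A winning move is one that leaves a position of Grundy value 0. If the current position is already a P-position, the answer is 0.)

0

Heap A, S = {1, 3, 5, 7, 9}:
G(0) = 0
G(1) = mex{0} = 1
G(2) = mex{1} = 0
G(3) = mex{0,0} = 1
G(4) = mex{1,1} = 0
G(5) = mex{0,0,0} = 1
G(6) = mex{1,1,1} = 0
G(7) = mex{0,0,0,0} = 1
G(8) = mex{1,1,1,1} = 0
G(9) = mex{0,0,0,0,0} = 1
G(10) = mex{1,1,1,1,1} = 0
G(11) = mex{0,0,0,0,0} = 1
G(12) = mex{1,1,1,1,1} = 0
G(13) = mex{0,0,0,0,0} = 1
G(14) = mex{1,1,1,1,1} = 0
G(15) = mex{0,0,0,0,0} = 1
G(16) = mex{1,1,1,1,1} = 0
G(17) = mex{0,0,0,0,0} = 1
G(18) = mex{1,1,1,1,1} = 0
G(19) = mex{0,0,0,0,0} = 1
G(20) = mex{1,1,1,1,1} = 0
G(21) = mex{0,0,0,0,0} = 1
G_A(21) = 1.
Heap B, S = {4, 9}:
n :  0  1  2  3  4  5  6  7  8  9 10 11 12 13 14 15 16 17 18 19 20
G :  0  0  0  0  1  1  1  1  0  2  2  2  1  0  0  0  0  1  1  1  1
G_B(20) = 1.
Combined Grundy value = 1 ⊕ 1 = 0.
A winning move leaves total XOR = 0, i.e. changes one component's Grundy value g to g ⊕ X where X is the current total.
Heap A: target g' = 1⊕0 = 1, but every legal move changes the Grundy value (mex property), so 0 moves.
Heap B: target g' = 1⊕0 = 1, but every legal move changes the Grundy value (mex property), so 0 moves.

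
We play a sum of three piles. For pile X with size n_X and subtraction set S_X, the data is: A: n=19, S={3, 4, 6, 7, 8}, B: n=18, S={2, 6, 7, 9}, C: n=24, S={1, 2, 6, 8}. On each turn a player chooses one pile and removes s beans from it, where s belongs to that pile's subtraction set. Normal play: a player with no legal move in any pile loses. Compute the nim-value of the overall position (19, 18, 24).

3

Pile A, S = {3, 4, 6, 7, 8}:
n :  0  1  2  3  4  5  6  7  8  9 10 11 12 13 14 15 16 17 18 19
G :  0  0  0  1  1  1  2  2  2  3  3  0  0  0  1  1  1  2  2  2
G_A(19) = 2.
Pile B, S = {2, 6, 7, 9}:
n :  0  1  2  3  4  5  6  7  8  9 10 11 12 13 14 15 16 17 18
G :  0  0  1  1  0  0  1  1  2  2  3  3  2  2  3  0  0  1  1
G_B(18) = 1.
Pile C, S = {1, 2, 6, 8}:
n :  0  1  2  3  4  5  6  7  8  9 10 11 12 13 14 15 16 17 18 19 20 21 22 23 24
G :  0  1  2  0  1  2  3  0  1  2  0  1  2  3  0  1  2  0  1  2  3  0  1  2  0
G_C(24) = 0.
Combined Grundy value = 2 ⊕ 1 ⊕ 0 = 3.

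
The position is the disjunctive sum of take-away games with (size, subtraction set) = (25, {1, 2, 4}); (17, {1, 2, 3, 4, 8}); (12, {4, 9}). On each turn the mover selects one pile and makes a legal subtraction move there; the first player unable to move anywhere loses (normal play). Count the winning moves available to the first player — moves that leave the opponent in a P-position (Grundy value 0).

1

Pile A, S = {1, 2, 4}:
G(0) = 0
G(1) = mex{0} = 1
G(2) = mex{1,0} = 2
G(3) = mex{2,1} = 0
G(4) = mex{0,2,0} = 1
G(5) = mex{1,0,1} = 2
G(6) = mex{2,1,2} = 0
G(7) = mex{0,2,0} = 1
G(8) = mex{1,0,1} = 2
G(9) = mex{2,1,2} = 0
G(10) = mex{0,2,0} = 1
G(11) = mex{1,0,1} = 2
G(12) = mex{2,1,2} = 0
G(13) = mex{0,2,0} = 1
G(14) = mex{1,0,1} = 2
G(15) = mex{2,1,2} = 0
G(16) = mex{0,2,0} = 1
G(17) = mex{1,0,1} = 2
G(18) = mex{2,1,2} = 0
G(19) = mex{0,2,0} = 1
G(20) = mex{1,0,1} = 2
G(21) = mex{2,1,2} = 0
G(22) = mex{0,2,0} = 1
G(23) = mex{1,0,1} = 2
G(24) = mex{2,1,2} = 0
G(25) = mex{0,2,0} = 1
G_A(25) = 1.
Pile B, S = {1, 2, 3, 4, 8}:
G(0) = 0
G(1) = mex{0} = 1
G(2) = mex{1,0} = 2
G(3) = mex{2,1,0} = 3
G(4) = mex{3,2,1,0} = 4
G(5) = mex{4,3,2,1} = 0
G(6) = mex{0,4,3,2} = 1
G(7) = mex{1,0,4,3} = 2
G(8) = mex{2,1,0,4,0} = 3
G(9) = mex{3,2,1,0,1} = 4
G(10) = mex{4,3,2,1,2} = 0
G(11) = mex{0,4,3,2,3} = 1
G(12) = mex{1,0,4,3,4} = 2
G(13) = mex{2,1,0,4,0} = 3
G(14) = mex{3,2,1,0,1} = 4
G(15) = mex{4,3,2,1,2} = 0
G(16) = mex{0,4,3,2,3} = 1
G(17) = mex{1,0,4,3,4} = 2
G_B(17) = 2.
Pile C, S = {4, 9}:
G(0) = 0
G(1) = mex{} = 0
G(2) = mex{} = 0
G(3) = mex{} = 0
G(4) = mex{0} = 1
G(5) = mex{0} = 1
G(6) = mex{0} = 1
G(7) = mex{0} = 1
G(8) = mex{1} = 0
G(9) = mex{1,0} = 2
G(10) = mex{1,0} = 2
G(11) = mex{1,0} = 2
G(12) = mex{0,0} = 1
G_C(12) = 1.
Combined Grundy value = 1 ⊕ 2 ⊕ 1 = 2.
A winning move leaves total XOR = 0, i.e. changes one component's Grundy value g to g ⊕ X where X is the current total.
Pile A: need g' = 1⊕2 = 3. Options: 25−1→G=0, 25−2→G=2, 25−4→G=0. Hits: 0.
Pile B: need g' = 2⊕2 = 0. Options: 17−1→G=1, 17−2→G=0, 17−3→G=4, 17−4→G=3, 17−8→G=4. Hits: 1.
Pile C: need g' = 1⊕2 = 3. Options: 12−4→G=0, 12−9→G=0. Hits: 0.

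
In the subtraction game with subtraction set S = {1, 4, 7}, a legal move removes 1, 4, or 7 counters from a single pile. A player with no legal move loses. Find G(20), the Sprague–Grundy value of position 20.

2

G(0) = 0
G(1) = mex{0} = 1
G(2) = mex{1} = 0
G(3) = mex{0} = 1
G(4) = mex{1,0} = 2
G(5) = mex{2,1} = 0
G(6) = mex{0,0} = 1
G(7) = mex{1,1,0} = 2
G(8) = mex{2,2,1} = 0
G(9) = mex{0,0,0} = 1
G(10) = mex{1,1,1} = 0
G(11) = mex{0,2,2} = 1
G(12) = mex{1,0,0} = 2
G(13) = mex{2,1,1} = 0
G(14) = mex{0,0,2} = 1
G(15) = mex{1,1,0} = 2
G(16) = mex{2,2,1} = 0
G(17) = mex{0,0,0} = 1
G(18) = mex{1,1,1} = 0
G(19) = mex{0,2,2} = 1
G(20) = mex{1,0,0} = 2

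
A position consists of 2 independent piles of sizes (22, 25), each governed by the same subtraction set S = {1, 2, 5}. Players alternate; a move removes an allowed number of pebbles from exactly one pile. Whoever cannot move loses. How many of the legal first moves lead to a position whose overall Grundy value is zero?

0

All piles use S = {1, 2, 5}:
G(0) = 0
G(1) = mex{0} = 1
G(2) = mex{1,0} = 2
G(3) = mex{2,1} = 0
G(4) = mex{0,2} = 1
G(5) = mex{1,0,0} = 2
G(6) = mex{2,1,1} = 0
G(7) = mex{0,2,2} = 1
G(8) = mex{1,0,0} = 2
G(9) = mex{2,1,1} = 0
G(10) = mex{0,2,2} = 1
G(11) = mex{1,0,0} = 2
G(12) = mex{2,1,1} = 0
G(13) = mex{0,2,2} = 1
G(14) = mex{1,0,0} = 2
G(15) = mex{2,1,1} = 0
G(16) = mex{0,2,2} = 1
G(17) = mex{1,0,0} = 2
G(18) = mex{2,1,1} = 0
G(19) = mex{0,2,2} = 1
G(20) = mex{1,0,0} = 2
G(21) = mex{2,1,1} = 0
G(22) = mex{0,2,2} = 1
G(23) = mex{1,0,0} = 2
G(24) = mex{2,1,1} = 0
G(25) = mex{0,2,2} = 1
Pile A: G(22) = 1.
Pile B: G(25) = 1.
Combined Grundy value = 1 ⊕ 1 = 0.
A winning move leaves total XOR = 0, i.e. changes one component's Grundy value g to g ⊕ X where X is the current total.
Pile A: target g' = 1⊕0 = 1, but every legal move changes the Grundy value (mex property), so 0 moves.
Pile B: target g' = 1⊕0 = 1, but every legal move changes the Grundy value (mex property), so 0 moves.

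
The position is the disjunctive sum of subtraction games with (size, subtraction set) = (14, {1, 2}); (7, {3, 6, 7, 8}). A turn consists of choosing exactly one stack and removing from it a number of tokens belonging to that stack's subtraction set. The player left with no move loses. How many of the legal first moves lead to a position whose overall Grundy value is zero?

0

Stack A, S = {1, 2}:
n :  0  1  2  3  4  5  6  7  8  9 10 11 12 13 14
G :  0  1  2  0  1  2  0  1  2  0  1  2  0  1  2
G_A(14) = 2.
Stack B, S = {3, 6, 7, 8}:
G(0) = 0
G(1) = mex{} = 0
G(2) = mex{} = 0
G(3) = mex{0} = 1
G(4) = mex{0} = 1
G(5) = mex{0} = 1
G(6) = mex{1,0} = 2
G(7) = mex{1,0,0} = 2
G_B(7) = 2.
Combined Grundy value = 2 ⊕ 2 = 0.
A winning move leaves total XOR = 0, i.e. changes one component's Grundy value g to g ⊕ X where X is the current total.
Stack A: target g' = 2⊕0 = 2, but every legal move changes the Grundy value (mex property), so 0 moves.
Stack B: target g' = 2⊕0 = 2, but every legal move changes the Grundy value (mex property), so 0 moves.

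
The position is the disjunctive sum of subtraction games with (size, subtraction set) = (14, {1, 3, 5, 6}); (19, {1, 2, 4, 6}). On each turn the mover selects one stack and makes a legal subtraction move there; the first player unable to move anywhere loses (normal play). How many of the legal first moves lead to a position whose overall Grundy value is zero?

Stack A, S = {1, 3, 5, 6}:
G(0) = 0
G(1) = mex{0} = 1
G(2) = mex{1} = 0
G(3) = mex{0,0} = 1
G(4) = mex{1,1} = 0
G(5) = mex{0,0,0} = 1
G(6) = mex{1,1,1,0} = 2
G(7) = mex{2,0,0,1} = 3
G(8) = mex{3,1,1,0} = 2
G(9) = mex{2,2,0,1} = 3
G(10) = mex{3,3,1,0} = 2
G(11) = mex{2,2,2,1} = 0
G(12) = mex{0,3,3,2} = 1
G(13) = mex{1,2,2,3} = 0
G(14) = mex{0,0,3,2} = 1
G_A(14) = 1.
Stack B, S = {1, 2, 4, 6}:
n :  0  1  2  3  4  5  6  7  8  9 10 11 12 13 14 15 16 17 18 19
G :  0  1  2  0  1  2  3  4  0  1  2  0  1  2  3  4  0  1  2  0
G_B(19) = 0.
Combined Grundy value = 1 ⊕ 0 = 1.
A winning move leaves total XOR = 0, i.e. changes one component's Grundy value g to g ⊕ X where X is the current total.
Stack A: need g' = 1⊕1 = 0. Options: 14−1→G=0, 14−3→G=0, 14−5→G=3, 14−6→G=2. Hits: 2.
Stack B: need g' = 0⊕1 = 1. Options: 19−1→G=2, 19−2→G=1, 19−4→G=4, 19−6→G=2. Hits: 1.

3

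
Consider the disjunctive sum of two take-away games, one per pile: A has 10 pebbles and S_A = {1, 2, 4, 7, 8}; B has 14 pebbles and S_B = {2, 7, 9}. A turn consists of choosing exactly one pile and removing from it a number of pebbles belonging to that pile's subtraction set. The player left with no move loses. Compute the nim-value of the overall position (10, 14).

Pile A, S = {1, 2, 4, 7, 8}:
G(0) = 0
G(1) = mex{0} = 1
G(2) = mex{1,0} = 2
G(3) = mex{2,1} = 0
G(4) = mex{0,2,0} = 1
G(5) = mex{1,0,1} = 2
G(6) = mex{2,1,2} = 0
G(7) = mex{0,2,0,0} = 1
G(8) = mex{1,0,1,1,0} = 2
G(9) = mex{2,1,2,2,1} = 0
G(10) = mex{0,2,0,0,2} = 1
G_A(10) = 1.
Pile B, S = {2, 7, 9}:
n :  0  1  2  3  4  5  6  7  8  9 10 11 12 13 14
G :  0  0  1  1  0  0  1  1  2  2  3  3  2  2  3
G_B(14) = 3.
Combined Grundy value = 1 ⊕ 3 = 2.

2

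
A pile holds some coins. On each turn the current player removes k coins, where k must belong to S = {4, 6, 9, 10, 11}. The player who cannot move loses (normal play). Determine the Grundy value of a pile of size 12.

n :  0  1  2  3  4  5  6  7  8  9 10 11 12
G :  0  0  0  0  1  1  1  1  2  2  2  2  3

3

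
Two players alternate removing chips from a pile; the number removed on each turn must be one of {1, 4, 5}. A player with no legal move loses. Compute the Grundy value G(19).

1

n :  0  1  2  3  4  5  6  7  8  9 10 11 12 13 14 15 16 17 18 19
G :  0  1  0  1  2  3  2  3  0  1  0  1  2  3  2  3  0  1  0  1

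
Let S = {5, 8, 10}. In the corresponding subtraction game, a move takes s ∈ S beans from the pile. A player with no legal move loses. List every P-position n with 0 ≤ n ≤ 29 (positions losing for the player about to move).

0, 1, 2, 3, 4, 15, 16, 17, 18, 19

n :  0  1  2  3  4  5  6  7  8  9 10 11 12 13 14 15 16 17 18 19 20 21 22 23 24 25 26 27 28 29
G :  0  0  0  0  0  1  1  1  1  1  2  2  2  2  2  0  0  0  0  0  1  1  1  1  1  2  2  2  2  2
P-positions are exactly the n with G(n) = 0.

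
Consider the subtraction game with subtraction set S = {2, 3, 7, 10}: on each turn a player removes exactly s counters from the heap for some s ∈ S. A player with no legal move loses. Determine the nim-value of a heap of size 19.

0

G(0) = 0
G(1) = mex{} = 0
G(2) = mex{0} = 1
G(3) = mex{0,0} = 1
G(4) = mex{1,0} = 2
G(5) = mex{1,1} = 0
G(6) = mex{2,1} = 0
G(7) = mex{0,2,0} = 1
G(8) = mex{0,0,0} = 1
G(9) = mex{1,0,1} = 2
G(10) = mex{1,1,1,0} = 2
G(11) = mex{2,1,2,0} = 3
G(12) = mex{2,2,0,1} = 3
G(13) = mex{3,2,0,1} = 4
G(14) = mex{3,3,1,2} = 0
G(15) = mex{4,3,1,0} = 2
G(16) = mex{0,4,2,0} = 1
G(17) = mex{2,0,2,1} = 3
G(18) = mex{1,2,3,1} = 0
G(19) = mex{3,1,3,2} = 0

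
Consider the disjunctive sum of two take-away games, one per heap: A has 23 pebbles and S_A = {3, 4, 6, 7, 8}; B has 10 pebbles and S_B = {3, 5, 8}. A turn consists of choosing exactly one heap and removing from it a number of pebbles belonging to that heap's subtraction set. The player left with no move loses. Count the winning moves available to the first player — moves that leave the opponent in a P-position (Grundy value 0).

2

Heap A, S = {3, 4, 6, 7, 8}:
n :  0  1  2  3  4  5  6  7  8  9 10 11 12 13 14 15 16 17 18 19 20 21 22 23
G :  0  0  0  1  1  1  2  2  2  3  3  0  0  0  1  1  1  2  2  2  3  3  0  0
G_A(23) = 0.
Heap B, S = {3, 5, 8}:
n :  0  1  2  3  4  5  6  7  8  9 10
G :  0  0  0  1  1  1  2  2  2  3  3
G_B(10) = 3.
Combined Grundy value = 0 ⊕ 3 = 3.
A winning move leaves total XOR = 0, i.e. changes one component's Grundy value g to g ⊕ X where X is the current total.
Heap A: need g' = 0⊕3 = 3. Options: 23−3→G=3, 23−4→G=2, 23−6→G=2, 23−7→G=1, 23−8→G=1. Hits: 1.
Heap B: need g' = 3⊕3 = 0. Options: 10−3→G=2, 10−5→G=1, 10−8→G=0. Hits: 1.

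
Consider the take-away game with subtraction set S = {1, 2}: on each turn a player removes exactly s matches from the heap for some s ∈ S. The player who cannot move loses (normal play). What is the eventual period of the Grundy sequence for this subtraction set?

n :  0  1  2  3  4  5  6  7  8  9 10 11 12 13 14
G :  0  1  2  0  1  2  0  1  2  0  1  2  0  1  2
G(n+3) = G(n) holds for n = 0,…,1 (a full window of length max(S) = 2), so the sequence is purely periodic with period 3.

3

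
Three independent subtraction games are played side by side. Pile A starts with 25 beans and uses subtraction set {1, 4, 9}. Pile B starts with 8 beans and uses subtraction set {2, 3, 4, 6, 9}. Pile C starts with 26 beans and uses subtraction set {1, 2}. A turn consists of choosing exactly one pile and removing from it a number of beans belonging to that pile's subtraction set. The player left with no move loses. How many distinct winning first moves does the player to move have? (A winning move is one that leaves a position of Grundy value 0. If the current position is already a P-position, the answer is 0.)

4

Pile A, S = {1, 4, 9}:
G(0) = 0
G(1) = mex{0} = 1
G(2) = mex{1} = 0
G(3) = mex{0} = 1
G(4) = mex{1,0} = 2
G(5) = mex{2,1} = 0
G(6) = mex{0,0} = 1
G(7) = mex{1,1} = 0
G(8) = mex{0,2} = 1
G(9) = mex{1,0,0} = 2
G(10) = mex{2,1,1} = 0
G(11) = mex{0,0,0} = 1
G(12) = mex{1,1,1} = 0
G(13) = mex{0,2,2} = 1
G(14) = mex{1,0,0} = 2
G(15) = mex{2,1,1} = 0
G(16) = mex{0,0,0} = 1
G(17) = mex{1,1,1} = 0
G(18) = mex{0,2,2} = 1
G(19) = mex{1,0,0} = 2
G(20) = mex{2,1,1} = 0
G(21) = mex{0,0,0} = 1
G(22) = mex{1,1,1} = 0
G(23) = mex{0,2,2} = 1
G(24) = mex{1,0,0} = 2
G(25) = mex{2,1,1} = 0
G_A(25) = 0.
Pile B, S = {2, 3, 4, 6, 9}:
n : 0 1 2 3 4 5 6 7 8
G : 0 0 1 1 2 2 3 3 0
G_B(8) = 0.
Pile C, S = {1, 2}:
G(0) = 0
G(1) = mex{0} = 1
G(2) = mex{1,0} = 2
G(3) = mex{2,1} = 0
G(4) = mex{0,2} = 1
G(5) = mex{1,0} = 2
G(6) = mex{2,1} = 0
G(7) = mex{0,2} = 1
G(8) = mex{1,0} = 2
G(9) = mex{2,1} = 0
G(10) = mex{0,2} = 1
G(11) = mex{1,0} = 2
G(12) = mex{2,1} = 0
G(13) = mex{0,2} = 1
G(14) = mex{1,0} = 2
G(15) = mex{2,1} = 0
G(16) = mex{0,2} = 1
G(17) = mex{1,0} = 2
G(18) = mex{2,1} = 0
G(19) = mex{0,2} = 1
G(20) = mex{1,0} = 2
G(21) = mex{2,1} = 0
G(22) = mex{0,2} = 1
G(23) = mex{1,0} = 2
G(24) = mex{2,1} = 0
G(25) = mex{0,2} = 1
G(26) = mex{1,0} = 2
G_C(26) = 2.
Combined Grundy value = 0 ⊕ 0 ⊕ 2 = 2.
A winning move leaves total XOR = 0, i.e. changes one component's Grundy value g to g ⊕ X where X is the current total.
Pile A: need g' = 0⊕2 = 2. Options: 25−1→G=2, 25−4→G=1, 25−9→G=1. Hits: 1.
Pile B: need g' = 0⊕2 = 2. Options: 8−2→G=3, 8−3→G=2, 8−4→G=2, 8−6→G=1. Hits: 2.
Pile C: need g' = 2⊕2 = 0. Options: 26−1→G=1, 26−2→G=0. Hits: 1.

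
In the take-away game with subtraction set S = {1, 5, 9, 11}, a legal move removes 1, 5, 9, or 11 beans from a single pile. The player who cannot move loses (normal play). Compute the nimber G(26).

G(0) = 0
G(1) = mex{0} = 1
G(2) = mex{1} = 0
G(3) = mex{0} = 1
G(4) = mex{1} = 0
G(5) = mex{0,0} = 1
G(6) = mex{1,1} = 0
G(7) = mex{0,0} = 1
G(8) = mex{1,1} = 0
G(9) = mex{0,0,0} = 1
G(10) = mex{1,1,1} = 0
G(11) = mex{0,0,0,0} = 1
G(12) = mex{1,1,1,1} = 0
G(13) = mex{0,0,0,0} = 1
G(14) = mex{1,1,1,1} = 0
G(15) = mex{0,0,0,0} = 1
G(16) = mex{1,1,1,1} = 0
G(17) = mex{0,0,0,0} = 1
G(18) = mex{1,1,1,1} = 0
G(19) = mex{0,0,0,0} = 1
G(20) = mex{1,1,1,1} = 0
G(21) = mex{0,0,0,0} = 1
G(22) = mex{1,1,1,1} = 0
G(23) = mex{0,0,0,0} = 1
G(24) = mex{1,1,1,1} = 0
G(25) = mex{0,0,0,0} = 1
G(26) = mex{1,1,1,1} = 0

0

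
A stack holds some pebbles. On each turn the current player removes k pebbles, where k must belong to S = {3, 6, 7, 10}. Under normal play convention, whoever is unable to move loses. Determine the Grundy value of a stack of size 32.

n :  0  1  2  3  4  5  6  7  8  9 10 11 12 13 14 15 16 17 18 19 20 21 22 23 24 25 26 27 28 29 30 31 32
G :  0  0  0  1  1  1  2  2  2  3  3  3  4  0  0  0  1  1  1  2  2  2  3  3  3  4  0  0  0  1  1  1  2

2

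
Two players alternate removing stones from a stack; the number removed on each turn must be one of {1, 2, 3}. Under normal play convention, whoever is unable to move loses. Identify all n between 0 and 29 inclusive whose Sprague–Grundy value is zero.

0, 4, 8, 12, 16, 20, 24, 28

n :  0  1  2  3  4  5  6  7  8  9 10 11 12 13 14 15 16 17 18 19 20 21 22 23 24 25 26 27 28 29
G :  0  1  2  3  0  1  2  3  0  1  2  3  0  1  2  3  0  1  2  3  0  1  2  3  0  1  2  3  0  1
P-positions are exactly the n with G(n) = 0.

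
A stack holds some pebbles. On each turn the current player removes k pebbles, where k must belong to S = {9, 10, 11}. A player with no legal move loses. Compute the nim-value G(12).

n :  0  1  2  3  4  5  6  7  8  9 10 11 12
G :  0  0  0  0  0  0  0  0  0  1  1  1  1

1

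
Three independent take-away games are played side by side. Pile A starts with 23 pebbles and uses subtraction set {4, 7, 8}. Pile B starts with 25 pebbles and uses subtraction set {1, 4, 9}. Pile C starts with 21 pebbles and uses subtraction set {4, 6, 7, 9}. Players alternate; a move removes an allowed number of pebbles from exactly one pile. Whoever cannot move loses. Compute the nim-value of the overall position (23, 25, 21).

0

Pile A, S = {4, 7, 8}:
G(0) = 0
G(1) = mex{} = 0
G(2) = mex{} = 0
G(3) = mex{} = 0
G(4) = mex{0} = 1
G(5) = mex{0} = 1
G(6) = mex{0} = 1
G(7) = mex{0,0} = 1
G(8) = mex{1,0,0} = 2
G(9) = mex{1,0,0} = 2
G(10) = mex{1,0,0} = 2
G(11) = mex{1,1,0} = 2
G(12) = mex{2,1,1} = 0
G(13) = mex{2,1,1} = 0
G(14) = mex{2,1,1} = 0
G(15) = mex{2,2,1} = 0
G(16) = mex{0,2,2} = 1
G(17) = mex{0,2,2} = 1
G(18) = mex{0,2,2} = 1
G(19) = mex{0,0,2} = 1
G(20) = mex{1,0,0} = 2
G(21) = mex{1,0,0} = 2
G(22) = mex{1,0,0} = 2
G(23) = mex{1,1,0} = 2
G_A(23) = 2.
Pile B, S = {1, 4, 9}:
n :  0  1  2  3  4  5  6  7  8  9 10 11 12 13 14 15 16 17 18 19 20 21 22 23 24 25
G :  0  1  0  1  2  0  1  0  1  2  0  1  0  1  2  0  1  0  1  2  0  1  0  1  2  0
G_B(25) = 0.
Pile C, S = {4, 6, 7, 9}:
n :  0  1  2  3  4  5  6  7  8  9 10 11 12 13 14 15 16 17 18 19 20 21
G :  0  0  0  0  1  1  1  1  2  2  2  2  3  0  0  0  0  1  1  1  1  2
G_C(21) = 2.
Combined Grundy value = 2 ⊕ 0 ⊕ 2 = 0.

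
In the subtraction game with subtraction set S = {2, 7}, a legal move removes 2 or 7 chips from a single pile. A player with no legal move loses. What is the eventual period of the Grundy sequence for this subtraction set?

G(0) = 0
G(1) = mex{} = 0
G(2) = mex{0} = 1
G(3) = mex{0} = 1
G(4) = mex{1} = 0
G(5) = mex{1} = 0
G(6) = mex{0} = 1
G(7) = mex{0,0} = 1
G(8) = mex{1,0} = 2
G(9) = mex{1,1} = 0
G(10) = mex{2,1} = 0
G(11) = mex{0,0} = 1
G(12) = mex{0,0} = 1
G(13) = mex{1,1} = 0
G(14) = mex{1,1} = 0
G(15) = mex{0,2} = 1
G(16) = mex{0,0} = 1
G(17) = mex{1,0} = 2
G(18) = mex{1,1} = 0
G(19) = mex{2,1} = 0
G(n+9) = G(n) holds for n = 0,…,6 (a full window of length max(S) = 7), so the sequence is purely periodic with period 9.

9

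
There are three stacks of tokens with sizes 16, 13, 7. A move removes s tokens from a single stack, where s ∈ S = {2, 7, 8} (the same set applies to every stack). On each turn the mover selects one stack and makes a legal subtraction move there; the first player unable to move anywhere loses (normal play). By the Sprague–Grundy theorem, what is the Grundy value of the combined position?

All stacks use S = {2, 7, 8}:
n :  0  1  2  3  4  5  6  7  8  9 10 11 12 13 14 15 16
G :  0  0  1  1  0  0  1  1  2  2  0  3  1  2  0  0  1
Stack A: G(16) = 1.
Stack B: G(13) = 2.
Stack C: G(7) = 1.
Combined Grundy value = 1 ⊕ 2 ⊕ 1 = 2.

2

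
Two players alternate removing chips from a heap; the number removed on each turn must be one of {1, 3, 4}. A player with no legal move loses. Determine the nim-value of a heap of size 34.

2

G(0) = 0
G(1) = mex{0} = 1
G(2) = mex{1} = 0
G(3) = mex{0,0} = 1
G(4) = mex{1,1,0} = 2
G(5) = mex{2,0,1} = 3
G(6) = mex{3,1,0} = 2
G(7) = mex{2,2,1} = 0
G(8) = mex{0,3,2} = 1
G(9) = mex{1,2,3} = 0
G(10) = mex{0,0,2} = 1
G(11) = mex{1,1,0} = 2
G(12) = mex{2,0,1} = 3
G(13) = mex{3,1,0} = 2
G(14) = mex{2,2,1} = 0
G(15) = mex{0,3,2} = 1
G(16) = mex{1,2,3} = 0
G(17) = mex{0,0,2} = 1
G(18) = mex{1,1,0} = 2
G(19) = mex{2,0,1} = 3
G(20) = mex{3,1,0} = 2
G(21) = mex{2,2,1} = 0
G(22) = mex{0,3,2} = 1
G(23) = mex{1,2,3} = 0
G(24) = mex{0,0,2} = 1
G(25) = mex{1,1,0} = 2
G(26) = mex{2,0,1} = 3
G(27) = mex{3,1,0} = 2
G(28) = mex{2,2,1} = 0
G(29) = mex{0,3,2} = 1
G(30) = mex{1,2,3} = 0
G(31) = mex{0,0,2} = 1
G(32) = mex{1,1,0} = 2
G(33) = mex{2,0,1} = 3
G(34) = mex{3,1,0} = 2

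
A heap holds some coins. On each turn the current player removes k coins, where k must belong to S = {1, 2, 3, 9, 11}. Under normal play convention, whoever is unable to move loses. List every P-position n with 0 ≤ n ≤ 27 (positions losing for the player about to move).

0, 4, 8, 12, 16, 20, 24

G(0) = 0
G(1) = mex{0} = 1
G(2) = mex{1,0} = 2
G(3) = mex{2,1,0} = 3
G(4) = mex{3,2,1} = 0
G(5) = mex{0,3,2} = 1
G(6) = mex{1,0,3} = 2
G(7) = mex{2,1,0} = 3
G(8) = mex{3,2,1} = 0
G(9) = mex{0,3,2,0} = 1
G(10) = mex{1,0,3,1} = 2
G(11) = mex{2,1,0,2,0} = 3
G(12) = mex{3,2,1,3,1} = 0
G(13) = mex{0,3,2,0,2} = 1
G(14) = mex{1,0,3,1,3} = 2
G(15) = mex{2,1,0,2,0} = 3
G(16) = mex{3,2,1,3,1} = 0
G(17) = mex{0,3,2,0,2} = 1
G(18) = mex{1,0,3,1,3} = 2
G(19) = mex{2,1,0,2,0} = 3
G(20) = mex{3,2,1,3,1} = 0
G(21) = mex{0,3,2,0,2} = 1
G(22) = mex{1,0,3,1,3} = 2
G(23) = mex{2,1,0,2,0} = 3
G(24) = mex{3,2,1,3,1} = 0
G(25) = mex{0,3,2,0,2} = 1
G(26) = mex{1,0,3,1,3} = 2
G(27) = mex{2,1,0,2,0} = 3
P-positions are exactly the n with G(n) = 0.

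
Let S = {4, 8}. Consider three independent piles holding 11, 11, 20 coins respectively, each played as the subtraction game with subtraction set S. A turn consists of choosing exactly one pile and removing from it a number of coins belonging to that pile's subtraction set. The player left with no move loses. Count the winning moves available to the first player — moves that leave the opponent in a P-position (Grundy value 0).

All piles use S = {4, 8}:
n :  0  1  2  3  4  5  6  7  8  9 10 11 12 13 14 15 16 17 18 19 20
G :  0  0  0  0  1  1  1  1  2  2  2  2  0  0  0  0  1  1  1  1  2
Pile A: G(11) = 2.
Pile B: G(11) = 2.
Pile C: G(20) = 2.
Combined Grundy value = 2 ⊕ 2 ⊕ 2 = 2.
A winning move leaves total XOR = 0, i.e. changes one component's Grundy value g to g ⊕ X where X is the current total.
Pile A: need g' = 2⊕2 = 0. Options: 11−4→G=1, 11−8→G=0. Hits: 1.
Pile B: need g' = 2⊕2 = 0. Options: 11−4→G=1, 11−8→G=0. Hits: 1.
Pile C: need g' = 2⊕2 = 0. Options: 20−4→G=1, 20−8→G=0. Hits: 1.

3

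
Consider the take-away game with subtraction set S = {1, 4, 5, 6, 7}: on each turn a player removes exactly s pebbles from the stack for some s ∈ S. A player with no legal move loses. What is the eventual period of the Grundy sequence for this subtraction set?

G(0) = 0
G(1) = mex{0} = 1
G(2) = mex{1} = 0
G(3) = mex{0} = 1
G(4) = mex{1,0} = 2
G(5) = mex{2,1,0} = 3
G(6) = mex{3,0,1,0} = 2
G(7) = mex{2,1,0,1,0} = 3
G(8) = mex{3,2,1,0,1} = 4
G(9) = mex{4,3,2,1,0} = 5
G(10) = mex{5,2,3,2,1} = 0
G(11) = mex{0,3,2,3,2} = 1
G(12) = mex{1,4,3,2,3} = 0
G(13) = mex{0,5,4,3,2} = 1
G(14) = mex{1,0,5,4,3} = 2
G(15) = mex{2,1,0,5,4} = 3
G(16) = mex{3,0,1,0,5} = 2
G(17) = mex{2,1,0,1,0} = 3
G(18) = mex{3,2,1,0,1} = 4
G(19) = mex{4,3,2,1,0} = 5
G(20) = mex{5,2,3,2,1} = 0
G(21) = mex{0,3,2,3,2} = 1
G(n+10) = G(n) holds for n = 0,…,6 (a full window of length max(S) = 7), so the sequence is purely periodic with period 10.

10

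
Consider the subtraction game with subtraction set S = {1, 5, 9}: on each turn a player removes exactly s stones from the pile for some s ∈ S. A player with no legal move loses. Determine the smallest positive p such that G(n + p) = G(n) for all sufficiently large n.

2

n :  0  1  2  3  4  5  6  7  8  9 10 11 12 13 14
G :  0  1  0  1  0  1  0  1  0  1  0  1  0  1  0
G(n+2) = G(n) holds for n = 0,…,8 (a full window of length max(S) = 9), so the sequence is purely periodic with period 2.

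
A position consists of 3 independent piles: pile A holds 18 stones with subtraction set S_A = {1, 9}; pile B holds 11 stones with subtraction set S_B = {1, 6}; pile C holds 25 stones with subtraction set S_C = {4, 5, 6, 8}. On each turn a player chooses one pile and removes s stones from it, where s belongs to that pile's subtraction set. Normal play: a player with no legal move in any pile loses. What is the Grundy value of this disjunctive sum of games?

Pile A, S = {1, 9}:
n :  0  1  2  3  4  5  6  7  8  9 10 11 12 13 14 15 16 17 18
G :  0  1  0  1  0  1  0  1  0  1  0  1  0  1  0  1  0  1  0
G_A(18) = 0.
Pile B, S = {1, 6}:
n :  0  1  2  3  4  5  6  7  8  9 10 11
G :  0  1  0  1  0  1  2  0  1  0  1  0
G_B(11) = 0.
Pile C, S = {4, 5, 6, 8}:
n :  0  1  2  3  4  5  6  7  8  9 10 11 12 13 14 15 16 17 18 19 20 21 22 23 24 25
G :  0  0  0  0  1  1  1  1  2  2  2  2  0  0  0  0  1  1  1  1  2  2  2  2  0  0
G_C(25) = 0.
Combined Grundy value = 0 ⊕ 0 ⊕ 0 = 0.

0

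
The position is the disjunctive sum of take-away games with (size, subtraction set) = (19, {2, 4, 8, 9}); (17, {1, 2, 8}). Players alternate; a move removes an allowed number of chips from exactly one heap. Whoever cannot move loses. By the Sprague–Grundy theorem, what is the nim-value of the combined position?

2

Heap A, S = {2, 4, 8, 9}:
G(0) = 0
G(1) = mex{} = 0
G(2) = mex{0} = 1
G(3) = mex{0} = 1
G(4) = mex{1,0} = 2
G(5) = mex{1,0} = 2
G(6) = mex{2,1} = 0
G(7) = mex{2,1} = 0
G(8) = mex{0,2,0} = 1
G(9) = mex{0,2,0,0} = 1
G(10) = mex{1,0,1,0} = 2
G(11) = mex{1,0,1,1} = 2
G(12) = mex{2,1,2,1} = 0
G(13) = mex{2,1,2,2} = 0
G(14) = mex{0,2,0,2} = 1
G(15) = mex{0,2,0,0} = 1
G(16) = mex{1,0,1,0} = 2
G(17) = mex{1,0,1,1} = 2
G(18) = mex{2,1,2,1} = 0
G(19) = mex{2,1,2,2} = 0
G_A(19) = 0.
Heap B, S = {1, 2, 8}:
n :  0  1  2  3  4  5  6  7  8  9 10 11 12 13 14 15 16 17
G :  0  1  2  0  1  2  0  1  2  0  1  2  0  1  2  0  1  2
G_B(17) = 2.
Combined Grundy value = 0 ⊕ 2 = 2.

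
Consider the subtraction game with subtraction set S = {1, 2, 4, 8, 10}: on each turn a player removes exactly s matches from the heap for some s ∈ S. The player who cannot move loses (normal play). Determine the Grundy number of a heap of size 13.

G(0) = 0
G(1) = mex{0} = 1
G(2) = mex{1,0} = 2
G(3) = mex{2,1} = 0
G(4) = mex{0,2,0} = 1
G(5) = mex{1,0,1} = 2
G(6) = mex{2,1,2} = 0
G(7) = mex{0,2,0} = 1
G(8) = mex{1,0,1,0} = 2
G(9) = mex{2,1,2,1} = 0
G(10) = mex{0,2,0,2,0} = 1
G(11) = mex{1,0,1,0,1} = 2
G(12) = mex{2,1,2,1,2} = 0
G(13) = mex{0,2,0,2,0} = 1

1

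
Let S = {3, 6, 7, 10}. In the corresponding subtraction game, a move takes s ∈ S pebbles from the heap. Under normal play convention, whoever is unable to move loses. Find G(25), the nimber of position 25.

n :  0  1  2  3  4  5  6  7  8  9 10 11 12 13 14 15 16 17 18 19 20 21 22 23 24 25
G :  0  0  0  1  1  1  2  2  2  3  3  3  4  0  0  0  1  1  1  2  2  2  3  3  3  4

4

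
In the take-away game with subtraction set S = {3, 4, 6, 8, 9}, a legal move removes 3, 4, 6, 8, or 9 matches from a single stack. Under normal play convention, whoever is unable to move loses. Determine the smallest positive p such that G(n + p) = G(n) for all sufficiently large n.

G(0) = 0
G(1) = mex{} = 0
G(2) = mex{} = 0
G(3) = mex{0} = 1
G(4) = mex{0,0} = 1
G(5) = mex{0,0} = 1
G(6) = mex{1,0,0} = 2
G(7) = mex{1,1,0} = 2
G(8) = mex{1,1,0,0} = 2
G(9) = mex{2,1,1,0,0} = 3
G(10) = mex{2,2,1,0,0} = 3
G(11) = mex{2,2,1,1,0} = 3
G(12) = mex{3,2,2,1,1} = 0
G(13) = mex{3,3,2,1,1} = 0
G(14) = mex{3,3,2,2,1} = 0
G(15) = mex{0,3,3,2,2} = 1
G(16) = mex{0,0,3,2,2} = 1
G(17) = mex{0,0,3,3,2} = 1
G(18) = mex{1,0,0,3,3} = 2
G(19) = mex{1,1,0,3,3} = 2
G(20) = mex{1,1,0,0,3} = 2
G(21) = mex{2,1,1,0,0} = 3
G(22) = mex{2,2,1,0,0} = 3
G(23) = mex{2,2,1,1,0} = 3
G(24) = mex{3,2,2,1,1} = 0
G(25) = mex{3,3,2,1,1} = 0
G(n+12) = G(n) holds for n = 0,…,8 (a full window of length max(S) = 9), so the sequence is purely periodic with period 12.

12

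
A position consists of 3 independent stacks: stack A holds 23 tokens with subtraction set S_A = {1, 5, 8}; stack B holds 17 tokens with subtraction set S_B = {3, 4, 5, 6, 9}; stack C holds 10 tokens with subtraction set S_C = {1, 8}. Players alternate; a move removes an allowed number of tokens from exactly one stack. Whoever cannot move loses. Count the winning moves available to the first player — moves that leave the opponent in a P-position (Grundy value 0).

Stack A, S = {1, 5, 8}:
n :  0  1  2  3  4  5  6  7  8  9 10 11 12 13 14 15 16 17 18 19 20 21 22 23
G :  0  1  0  1  0  1  0  1  2  3  2  3  2  0  1  0  1  0  1  0  1  2  3  2
G_A(23) = 2.
Stack B, S = {3, 4, 5, 6, 9}:
G(0) = 0
G(1) = mex{} = 0
G(2) = mex{} = 0
G(3) = mex{0} = 1
G(4) = mex{0,0} = 1
G(5) = mex{0,0,0} = 1
G(6) = mex{1,0,0,0} = 2
G(7) = mex{1,1,0,0} = 2
G(8) = mex{1,1,1,0} = 2
G(9) = mex{2,1,1,1,0} = 3
G(10) = mex{2,2,1,1,0} = 3
G(11) = mex{2,2,2,1,0} = 3
G(12) = mex{3,2,2,2,1} = 0
G(13) = mex{3,3,2,2,1} = 0
G(14) = mex{3,3,3,2,1} = 0
G(15) = mex{0,3,3,3,2} = 1
G(16) = mex{0,0,3,3,2} = 1
G(17) = mex{0,0,0,3,2} = 1
G_B(17) = 1.
Stack C, S = {1, 8}:
G(0) = 0
G(1) = mex{0} = 1
G(2) = mex{1} = 0
G(3) = mex{0} = 1
G(4) = mex{1} = 0
G(5) = mex{0} = 1
G(6) = mex{1} = 0
G(7) = mex{0} = 1
G(8) = mex{1,0} = 2
G(9) = mex{2,1} = 0
G(10) = mex{0,0} = 1
G_C(10) = 1.
Combined Grundy value = 2 ⊕ 1 ⊕ 1 = 2.
A winning move leaves total XOR = 0, i.e. changes one component's Grundy value g to g ⊕ X where X is the current total.
Stack A: need g' = 2⊕2 = 0. Options: 23−1→G=3, 23−5→G=1, 23−8→G=0. Hits: 1.
Stack B: need g' = 1⊕2 = 3. Options: 17−3→G=0, 17−4→G=0, 17−5→G=0, 17−6→G=3, 17−9→G=2. Hits: 1.
Stack C: need g' = 1⊕2 = 3. Options: 10−1→G=0, 10−8→G=0. Hits: 0.

2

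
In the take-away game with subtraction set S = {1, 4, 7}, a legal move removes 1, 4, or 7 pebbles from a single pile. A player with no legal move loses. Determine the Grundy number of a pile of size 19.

n :  0  1  2  3  4  5  6  7  8  9 10 11 12 13 14 15 16 17 18 19
G :  0  1  0  1  2  0  1  2  0  1  0  1  2  0  1  2  0  1  0  1

1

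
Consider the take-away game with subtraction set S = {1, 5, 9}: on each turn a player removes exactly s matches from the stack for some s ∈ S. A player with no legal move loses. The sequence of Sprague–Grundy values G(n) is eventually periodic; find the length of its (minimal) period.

2

n :  0  1  2  3  4  5  6  7  8  9 10 11 12 13 14
G :  0  1  0  1  0  1  0  1  0  1  0  1  0  1  0
G(n+2) = G(n) holds for n = 0,…,8 (a full window of length max(S) = 9), so the sequence is purely periodic with period 2.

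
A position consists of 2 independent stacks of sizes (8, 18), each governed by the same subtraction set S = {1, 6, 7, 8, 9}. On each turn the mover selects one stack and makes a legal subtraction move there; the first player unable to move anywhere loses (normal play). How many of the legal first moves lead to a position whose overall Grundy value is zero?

3

All stacks use S = {1, 6, 7, 8, 9}:
G(0) = 0
G(1) = mex{0} = 1
G(2) = mex{1} = 0
G(3) = mex{0} = 1
G(4) = mex{1} = 0
G(5) = mex{0} = 1
G(6) = mex{1,0} = 2
G(7) = mex{2,1,0} = 3
G(8) = mex{3,0,1,0} = 2
G(9) = mex{2,1,0,1,0} = 3
G(10) = mex{3,0,1,0,1} = 2
G(11) = mex{2,1,0,1,0} = 3
G(12) = mex{3,2,1,0,1} = 4
G(13) = mex{4,3,2,1,0} = 5
G(14) = mex{5,2,3,2,1} = 0
G(15) = mex{0,3,2,3,2} = 1
G(16) = mex{1,2,3,2,3} = 0
G(17) = mex{0,3,2,3,2} = 1
G(18) = mex{1,4,3,2,3} = 0
Stack A: G(8) = 2.
Stack B: G(18) = 0.
Combined Grundy value = 2 ⊕ 0 = 2.
A winning move leaves total XOR = 0, i.e. changes one component's Grundy value g to g ⊕ X where X is the current total.
Stack A: need g' = 2⊕2 = 0. Options: 8−1→G=3, 8−6→G=0, 8−7→G=1, 8−8→G=0. Hits: 2.
Stack B: need g' = 0⊕2 = 2. Options: 18−1→G=1, 18−6→G=4, 18−7→G=3, 18−8→G=2, 18−9→G=3. Hits: 1.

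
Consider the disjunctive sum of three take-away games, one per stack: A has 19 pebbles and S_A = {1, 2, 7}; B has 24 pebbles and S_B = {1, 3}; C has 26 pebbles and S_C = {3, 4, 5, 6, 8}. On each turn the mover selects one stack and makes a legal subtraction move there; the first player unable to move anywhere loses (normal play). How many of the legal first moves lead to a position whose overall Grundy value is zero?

0

Stack A, S = {1, 2, 7}:
n :  0  1  2  3  4  5  6  7  8  9 10 11 12 13 14 15 16 17 18 19
G :  0  1  2  0  1  2  0  1  2  0  1  2  0  1  2  0  1  2  0  1
G_A(19) = 1.
Stack B, S = {1, 3}:
n :  0  1  2  3  4  5  6  7  8  9 10 11 12 13 14 15 16 17 18 19 20 21 22 23 24
G :  0  1  0  1  0  1  0  1  0  1  0  1  0  1  0  1  0  1  0  1  0  1  0  1  0
G_B(24) = 0.
Stack C, S = {3, 4, 5, 6, 8}:
n :  0  1  2  3  4  5  6  7  8  9 10 11 12 13 14 15 16 17 18 19 20 21 22 23 24 25 26
G :  0  0  0  1  1  1  2  2  2  3  3  0  0  0  1  1  1  2  2  2  3  3  0  0  0  1  1
G_C(26) = 1.
Combined Grundy value = 1 ⊕ 0 ⊕ 1 = 0.
A winning move leaves total XOR = 0, i.e. changes one component's Grundy value g to g ⊕ X where X is the current total.
Stack A: target g' = 1⊕0 = 1, but every legal move changes the Grundy value (mex property), so 0 moves.
Stack B: target g' = 0⊕0 = 0, but every legal move changes the Grundy value (mex property), so 0 moves.
Stack C: target g' = 1⊕0 = 1, but every legal move changes the Grundy value (mex property), so 0 moves.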